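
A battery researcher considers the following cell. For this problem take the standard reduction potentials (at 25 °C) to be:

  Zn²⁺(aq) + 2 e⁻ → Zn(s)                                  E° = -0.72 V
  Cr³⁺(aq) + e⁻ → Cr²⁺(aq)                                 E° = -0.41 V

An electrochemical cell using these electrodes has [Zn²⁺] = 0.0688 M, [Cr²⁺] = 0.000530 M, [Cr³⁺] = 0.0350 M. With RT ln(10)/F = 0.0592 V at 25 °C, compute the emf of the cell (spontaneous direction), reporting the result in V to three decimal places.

+0.452 V

Cr³⁺/Cr²⁺ is the cathode (higher E°), Zn²⁺/Zn the anode: E°cell = -0.41 − (-0.72) = +0.31 V, n = 2.
Overall: 2 Cr³⁺(aq) + Zn(s) → 2 Cr²⁺(aq) + Zn²⁺(aq)
Q = [Cr²⁺]^2·[Zn²⁺] / ([Cr³⁺]^2); log Q = -4.802.
E = E° − (0.0592/n) log Q = +0.31 − (0.0592/2)(-4.802) = +0.452 V.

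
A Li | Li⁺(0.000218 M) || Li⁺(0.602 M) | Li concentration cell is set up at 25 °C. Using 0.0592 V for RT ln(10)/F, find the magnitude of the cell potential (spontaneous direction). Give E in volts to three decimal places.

For a concentration cell E°cell = 0. The 0.602 M side is the cathode (reduction is favoured where [Li⁺] is higher).
With n = 1, E = −(0.0592/1) log([Li⁺]ₐₙ/[Li⁺]꜀ₐₜ) = −(0.0592/1) log(0.000218/0.602) = −(0.0592/1)(-3.441) = +0.204 V.

+0.204 V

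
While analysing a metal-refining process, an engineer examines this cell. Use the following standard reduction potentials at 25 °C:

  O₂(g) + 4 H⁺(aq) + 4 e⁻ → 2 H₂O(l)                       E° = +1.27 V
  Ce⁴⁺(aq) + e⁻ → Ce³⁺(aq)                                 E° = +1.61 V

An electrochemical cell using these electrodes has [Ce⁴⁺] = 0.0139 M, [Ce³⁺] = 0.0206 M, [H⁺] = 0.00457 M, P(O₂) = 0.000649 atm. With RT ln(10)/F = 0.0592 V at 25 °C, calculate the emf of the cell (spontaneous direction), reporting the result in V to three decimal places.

+0.516 V

Ce⁴⁺/Ce³⁺ is the cathode (higher E°), O₂/H₂O the anode: E°cell = +1.61 − (+1.27) = +0.34 V, n = 4.
Overall: 4 Ce⁴⁺(aq) + 2 H₂O(l) → 4 Ce³⁺(aq) + O₂(g) + 4 H⁺(aq)
Q = [Ce³⁺]^4·P(O₂)·[H⁺]^4 / ([Ce⁴⁺]^4); log Q = -11.865.
E = E° − (0.0592/n) log Q = +0.34 − (0.0592/4)(-11.865) = +0.516 V.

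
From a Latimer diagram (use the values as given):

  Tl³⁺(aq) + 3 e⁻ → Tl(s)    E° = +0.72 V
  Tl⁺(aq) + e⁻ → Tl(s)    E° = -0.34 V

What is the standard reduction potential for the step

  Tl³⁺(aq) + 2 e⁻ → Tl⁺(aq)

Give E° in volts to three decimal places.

Sequential free energies add, so n₃E°₃ = n₁E°₁ + n₂E°₂.
With n₃ = 3, and the known step contributing 1×(-0.34) V, the unknown satisfies 2·E° = 3×(+0.72) − 1×(-0.34) = +2.500.
E° = +2.500 / 2 = +1.250 V.

+1.250 V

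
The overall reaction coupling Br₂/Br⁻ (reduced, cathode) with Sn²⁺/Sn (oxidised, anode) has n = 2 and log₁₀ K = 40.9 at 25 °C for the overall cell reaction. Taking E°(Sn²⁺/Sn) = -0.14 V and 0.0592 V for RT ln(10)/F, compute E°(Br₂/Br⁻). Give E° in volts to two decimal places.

E°cell = (0.0592/n)·log K = (0.0592/2)(40.9) = +1.211 V.
Since Br₂/Br⁻ is the cathode and Sn²⁺/Sn the anode, E°cell = E°(Br₂/Br⁻) − E°(Sn²⁺/Sn).
So E°(Br₂/Br⁻) = E°cell + E°(Sn²⁺/Sn) = +1.211 + (-0.14) = +1.07 V.

+1.07 V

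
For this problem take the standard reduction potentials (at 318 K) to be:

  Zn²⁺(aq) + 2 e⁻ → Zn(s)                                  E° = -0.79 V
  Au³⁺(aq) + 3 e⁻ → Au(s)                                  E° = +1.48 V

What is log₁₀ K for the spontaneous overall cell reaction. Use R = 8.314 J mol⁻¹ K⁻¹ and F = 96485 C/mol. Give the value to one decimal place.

215.9

Cathode: Au³⁺/Au; anode: Zn²⁺/Zn. E°cell = (+1.48) − (-0.79) = +2.27 V, with n = 6.
ΔG° = −nFE° = −RT ln K, so ln K = nFE°/(RT) = (6)(96485)(+2.27) / ((8.314)(318)) = 497.050.
log₁₀ K = 497.050 / ln 10 = 215.9.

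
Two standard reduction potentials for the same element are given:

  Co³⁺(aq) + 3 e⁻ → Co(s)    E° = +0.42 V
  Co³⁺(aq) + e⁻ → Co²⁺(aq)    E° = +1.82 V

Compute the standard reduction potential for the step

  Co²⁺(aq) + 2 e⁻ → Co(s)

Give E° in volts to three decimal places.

Sequential free energies add, so n₃E°₃ = n₁E°₁ + n₂E°₂.
With n₃ = 3, and the known step contributing 1×(+1.82) V, the unknown satisfies 2·E° = 3×(+0.42) − 1×(+1.82) = -0.560.
E° = -0.560 / 2 = -0.280 V.

-0.280 V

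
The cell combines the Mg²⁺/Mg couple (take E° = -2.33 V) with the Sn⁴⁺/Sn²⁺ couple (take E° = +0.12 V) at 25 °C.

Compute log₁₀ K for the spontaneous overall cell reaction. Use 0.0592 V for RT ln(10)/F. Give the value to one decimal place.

Cathode: Sn⁴⁺/Sn²⁺; anode: Mg²⁺/Mg. E°cell = +2.45 V, n = 2.
log K = nE°cell / 0.0592 = (2)(+2.45) / 0.0592 = 82.8.

82.8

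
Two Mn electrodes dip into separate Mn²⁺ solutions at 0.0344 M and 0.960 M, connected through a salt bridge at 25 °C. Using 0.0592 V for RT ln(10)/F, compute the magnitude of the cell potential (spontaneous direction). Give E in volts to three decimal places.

+0.043 V

For a concentration cell E°cell = 0. The 0.960 M side is the cathode (reduction is favoured where [Mn²⁺] is higher).
With n = 2, E = −(0.0592/2) log([Mn²⁺]ₐₙ/[Mn²⁺]꜀ₐₜ) = −(0.0592/2) log(0.0344/0.96) = −(0.0592/2)(-1.446) = +0.043 V.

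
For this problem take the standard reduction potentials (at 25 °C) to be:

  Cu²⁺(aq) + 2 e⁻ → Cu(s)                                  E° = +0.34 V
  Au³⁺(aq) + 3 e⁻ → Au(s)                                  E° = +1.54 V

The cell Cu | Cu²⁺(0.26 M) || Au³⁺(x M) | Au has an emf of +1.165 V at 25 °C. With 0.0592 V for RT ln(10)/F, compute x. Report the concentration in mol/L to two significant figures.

Au³⁺/Au is the cathode, Cu²⁺/Cu the anode: E°cell = +1.20 V, n = 6.
Overall reaction: 2 Au³⁺(aq) + 3 Cu(s) → 2 Au(s) + 3 Cu²⁺(aq); Q = [Cu²⁺]^3/[Au³⁺]^2.
From E = E° − (0.0592/n) log Q: log Q = (E° − E)·n/0.0592 = (+1.20 − (+1.165))·6/0.0592 = 3.5473.
So 2·log[Au³⁺] = 3·log(0.26) − log Q = -1.7551 − (3.5473) = -5.3024; log[Au³⁺] = -5.3024 / 2 = -2.6512; [Au³⁺] = 10^(-2.6512) ≈ 0.0022 M.

0.0022 M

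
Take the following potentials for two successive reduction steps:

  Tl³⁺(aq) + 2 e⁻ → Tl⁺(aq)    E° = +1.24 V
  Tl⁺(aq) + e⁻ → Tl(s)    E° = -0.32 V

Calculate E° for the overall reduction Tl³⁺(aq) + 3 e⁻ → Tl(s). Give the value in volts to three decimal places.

Adding the free-energy changes (−nFE°) of the two steps gives −n₃FE°₃ = −n₁FE°₁ − n₂FE°₂.
E°₃ = (2×+1.24 + 1×-0.32) / 3 = (+2.160) / 3 = +0.720 V.
E° values themselves are not directly additive — weighting by electron count is essential.

+0.720 V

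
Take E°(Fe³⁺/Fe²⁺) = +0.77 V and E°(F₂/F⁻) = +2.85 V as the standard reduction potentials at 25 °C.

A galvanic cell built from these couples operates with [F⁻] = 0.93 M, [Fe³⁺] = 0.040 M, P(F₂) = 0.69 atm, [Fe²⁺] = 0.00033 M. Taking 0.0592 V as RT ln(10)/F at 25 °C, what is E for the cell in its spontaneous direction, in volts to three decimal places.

F₂/F⁻ is the cathode (higher E°), Fe³⁺/Fe²⁺ the anode: E°cell = +2.85 − (+0.77) = +2.08 V, n = 2.
Overall: F₂(g) + 2 Fe²⁺(aq) → 2 F⁻(aq) + 2 Fe³⁺(aq)
Q = [F⁻]^2·[Fe³⁺]^2 / (P(F₂)·[Fe²⁺]^2); log Q = 4.265.
E = E° − (0.0592/n) log Q = +2.08 − (0.0592/2)(4.265) = +1.954 V.

+1.954 V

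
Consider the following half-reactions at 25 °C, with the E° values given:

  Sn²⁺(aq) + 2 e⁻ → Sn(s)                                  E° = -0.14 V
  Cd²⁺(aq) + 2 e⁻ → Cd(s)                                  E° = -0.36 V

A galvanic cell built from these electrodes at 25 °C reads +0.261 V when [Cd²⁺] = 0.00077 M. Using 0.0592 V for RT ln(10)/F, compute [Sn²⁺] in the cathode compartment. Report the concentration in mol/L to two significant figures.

0.019 M

Sn²⁺/Sn is the cathode, Cd²⁺/Cd the anode: E°cell = +0.22 V, n = 2.
Overall reaction: Sn²⁺(aq) + Cd(s) → Sn(s) + Cd²⁺(aq); Q = [Cd²⁺]^1/[Sn²⁺]^1.
From E = E° − (0.0592/n) log Q: log Q = (E° − E)·n/0.0592 = (+0.22 − (+0.261))·2/0.0592 = -1.3851.
So 1·log[Sn²⁺] = 1·log(0.00077) − log Q = -3.1135 − (-1.3851) = -1.7284; [Sn²⁺] = 10^(-1.7284) ≈ 0.019 M.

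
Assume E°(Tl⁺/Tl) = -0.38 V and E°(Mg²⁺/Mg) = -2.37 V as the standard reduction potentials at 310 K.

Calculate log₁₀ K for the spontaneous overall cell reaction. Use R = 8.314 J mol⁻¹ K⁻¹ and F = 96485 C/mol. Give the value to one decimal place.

64.7

Cathode: Tl⁺/Tl; anode: Mg²⁺/Mg. E°cell = (-0.38) − (-2.37) = +1.99 V, with n = 2.
ΔG° = −nFE° = −RT ln K, so ln K = nFE°/(RT) = (2)(96485)(+1.99) / ((8.314)(310)) = 148.995.
log₁₀ K = 148.995 / ln 10 = 64.7.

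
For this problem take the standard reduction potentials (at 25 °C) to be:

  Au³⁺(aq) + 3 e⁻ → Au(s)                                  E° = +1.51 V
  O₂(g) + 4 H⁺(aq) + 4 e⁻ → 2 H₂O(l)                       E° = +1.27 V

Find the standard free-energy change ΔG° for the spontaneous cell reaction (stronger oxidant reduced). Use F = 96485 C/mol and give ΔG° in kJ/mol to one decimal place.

-277.9 kJ/mol

Au³⁺/Au (E° = +1.51 V) is the cathode; O₂/H₂O (E° = +1.27 V) is the anode, so E°cell = +0.24 V.
Balancing electrons gives n = 12 (lcm of 3 and 4).
ΔG° = −nFE° = −(12)(96485)(+0.24) = -277,877 J = -277.9 kJ/mol.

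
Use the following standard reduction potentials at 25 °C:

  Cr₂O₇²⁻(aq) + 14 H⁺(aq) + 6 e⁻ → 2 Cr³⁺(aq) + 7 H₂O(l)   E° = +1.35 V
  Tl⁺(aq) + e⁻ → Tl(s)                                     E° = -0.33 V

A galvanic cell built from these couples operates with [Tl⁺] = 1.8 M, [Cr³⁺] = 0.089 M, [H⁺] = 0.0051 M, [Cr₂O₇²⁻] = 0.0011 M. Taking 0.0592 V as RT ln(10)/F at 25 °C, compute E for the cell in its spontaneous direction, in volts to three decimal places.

Cr₂O₇²⁻/Cr³⁺ is the cathode (higher E°), Tl⁺/Tl the anode: E°cell = +1.35 − (-0.33) = +1.68 V, n = 6.
Overall: Cr₂O₇²⁻(aq) + 14 H⁺(aq) + 6 Tl(s) → 2 Cr³⁺(aq) + 7 H₂O(l) + 6 Tl⁺(aq)
Q = [Cr³⁺]^2·[Tl⁺]^6 / ([Cr₂O₇²⁻]·[H⁺]^14); log Q = 34.483.
E = E° − (0.0592/n) log Q = +1.68 − (0.0592/6)(34.483) = +1.340 V.

+1.340 V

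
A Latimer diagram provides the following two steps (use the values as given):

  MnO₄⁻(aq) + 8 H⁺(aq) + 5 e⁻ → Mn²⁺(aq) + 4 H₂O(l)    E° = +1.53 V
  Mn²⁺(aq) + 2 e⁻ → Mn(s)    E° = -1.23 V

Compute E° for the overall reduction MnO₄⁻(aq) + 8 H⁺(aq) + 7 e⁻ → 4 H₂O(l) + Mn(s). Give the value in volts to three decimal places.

Standard free energies of sequential steps add: ΔG°₃ = ΔG°₁ + ΔG°₂, so n₃E°₃ = n₁E°₁ + n₂E°₂.
E°₃ = (5×+1.53 + 2×-1.23) / 7 = (+5.190) / 7 = +0.741 V.
Simply averaging or adding the two E° values would be wrong; the electron-weighted sum is required.

+0.741 V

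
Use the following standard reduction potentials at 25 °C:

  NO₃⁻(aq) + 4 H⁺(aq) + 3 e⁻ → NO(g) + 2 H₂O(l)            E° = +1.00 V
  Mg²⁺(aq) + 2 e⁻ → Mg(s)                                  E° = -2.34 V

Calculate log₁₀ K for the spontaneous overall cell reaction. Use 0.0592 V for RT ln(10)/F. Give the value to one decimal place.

338.5

Cathode: NO₃⁻/NO; anode: Mg²⁺/Mg. E°cell = +3.34 V, n = 6.
log K = nE°cell / 0.0592 = (6)(+3.34) / 0.0592 = 338.5.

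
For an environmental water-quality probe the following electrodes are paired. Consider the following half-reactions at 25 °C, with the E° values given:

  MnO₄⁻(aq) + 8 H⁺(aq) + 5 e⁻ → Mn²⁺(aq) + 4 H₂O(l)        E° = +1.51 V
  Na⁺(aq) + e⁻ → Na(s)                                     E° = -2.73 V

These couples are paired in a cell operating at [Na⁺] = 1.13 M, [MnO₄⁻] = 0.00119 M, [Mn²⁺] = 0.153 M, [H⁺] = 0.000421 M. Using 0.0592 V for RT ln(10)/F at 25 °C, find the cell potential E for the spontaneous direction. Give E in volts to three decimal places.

+3.892 V

MnO₄⁻/Mn²⁺ is the cathode (higher E°), Na⁺/Na the anode: E°cell = +1.51 − (-2.73) = +4.24 V, n = 5.
Overall: MnO₄⁻(aq) + 8 H⁺(aq) + 5 Na(s) → Mn²⁺(aq) + 4 H₂O(l) + 5 Na⁺(aq)
Q = [Mn²⁺]·[Na⁺]^5 / ([MnO₄⁻]·[H⁺]^8); log Q = 29.380.
E = E° − (0.0592/n) log Q = +4.24 − (0.0592/5)(29.380) = +3.892 V.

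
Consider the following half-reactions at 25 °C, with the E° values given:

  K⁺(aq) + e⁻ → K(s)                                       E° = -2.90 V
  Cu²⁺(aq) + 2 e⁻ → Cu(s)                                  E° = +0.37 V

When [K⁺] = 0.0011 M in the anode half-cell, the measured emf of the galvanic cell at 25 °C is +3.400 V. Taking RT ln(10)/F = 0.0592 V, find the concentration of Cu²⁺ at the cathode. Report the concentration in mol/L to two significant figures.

Cu²⁺/Cu is the cathode, K⁺/K the anode: E°cell = +3.27 V, n = 2.
Overall reaction: Cu²⁺(aq) + 2 K(s) → Cu(s) + 2 K⁺(aq); Q = [K⁺]^2/[Cu²⁺]^1.
From E = E° − (0.0592/n) log Q: log Q = (E° − E)·n/0.0592 = (+3.27 − (+3.400))·2/0.0592 = -4.3919.
So 1·log[Cu²⁺] = 2·log(0.0011) − log Q = -5.9172 − (-4.3919) = -1.5253; [Cu²⁺] = 10^(-1.5253) ≈ 0.030 M.

0.030 M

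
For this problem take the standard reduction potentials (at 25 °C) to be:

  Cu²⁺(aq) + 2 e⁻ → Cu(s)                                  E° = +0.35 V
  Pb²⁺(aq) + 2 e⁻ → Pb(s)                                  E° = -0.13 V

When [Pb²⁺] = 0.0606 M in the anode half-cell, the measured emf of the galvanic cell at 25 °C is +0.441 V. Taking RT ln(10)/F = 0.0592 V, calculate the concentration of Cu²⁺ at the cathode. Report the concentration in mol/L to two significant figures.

Cu²⁺/Cu is the cathode, Pb²⁺/Pb the anode: E°cell = +0.48 V, n = 2.
Overall reaction: Cu²⁺(aq) + Pb(s) → Cu(s) + Pb²⁺(aq); Q = [Pb²⁺]^1/[Cu²⁺]^1.
From E = E° − (0.0592/n) log Q: log Q = (E° − E)·n/0.0592 = (+0.48 − (+0.441))·2/0.0592 = 1.3176.
So 1·log[Cu²⁺] = 1·log(0.0606) − log Q = -1.2175 − (1.3176) = -2.5351; [Cu²⁺] = 10^(-2.5351) ≈ 0.0029 M.

0.0029 M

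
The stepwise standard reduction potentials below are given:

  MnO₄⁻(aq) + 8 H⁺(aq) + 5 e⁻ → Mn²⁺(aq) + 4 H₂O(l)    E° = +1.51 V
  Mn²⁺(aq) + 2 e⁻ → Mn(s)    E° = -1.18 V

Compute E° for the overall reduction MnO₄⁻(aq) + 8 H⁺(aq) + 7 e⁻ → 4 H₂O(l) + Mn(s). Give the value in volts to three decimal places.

Since ΔG° = −nFE° is additive over sequential reductions, n₃E°₃ = n₁E°₁ + n₂E°₂.
E°₃ = (5×+1.51 + 2×-1.18) / 7 = (+5.190) / 7 = +0.741 V.
Simply averaging or adding the two E° values would be wrong; the electron-weighted sum is required.

+0.741 V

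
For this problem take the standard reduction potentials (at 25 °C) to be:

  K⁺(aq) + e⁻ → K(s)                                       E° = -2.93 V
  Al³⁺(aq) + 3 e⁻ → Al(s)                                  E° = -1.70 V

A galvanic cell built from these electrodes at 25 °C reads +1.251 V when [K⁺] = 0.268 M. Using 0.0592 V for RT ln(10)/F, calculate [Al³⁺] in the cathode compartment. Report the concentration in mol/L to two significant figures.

Al³⁺/Al is the cathode, K⁺/K the anode: E°cell = +1.23 V, n = 3.
Overall reaction: Al³⁺(aq) + 3 K(s) → Al(s) + 3 K⁺(aq); Q = [K⁺]^3/[Al³⁺]^1.
From E = E° − (0.0592/n) log Q: log Q = (E° − E)·n/0.0592 = (+1.23 − (+1.251))·3/0.0592 = -1.0642.
So 1·log[Al³⁺] = 3·log(0.268) − log Q = -1.7156 − (-1.0642) = -0.6514; [Al³⁺] = 10^(-0.6514) ≈ 0.22 M.

0.22 M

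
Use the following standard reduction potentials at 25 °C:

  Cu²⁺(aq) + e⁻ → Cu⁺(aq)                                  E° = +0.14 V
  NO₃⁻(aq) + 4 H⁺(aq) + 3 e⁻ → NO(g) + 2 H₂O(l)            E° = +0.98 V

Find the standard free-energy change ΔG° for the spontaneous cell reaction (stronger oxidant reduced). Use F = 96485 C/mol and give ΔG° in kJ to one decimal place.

NO₃⁻/NO (E° = +0.98 V) is the cathode; Cu²⁺/Cu⁺ (E° = +0.14 V) is the anode, so E°cell = +0.84 V.
Balancing electrons gives n = 3 (lcm of 3 and 1).
ΔG° = −nFE° = −(3)(96485)(+0.84) = -243,142 J = -243.1 kJ.

-243.1 kJ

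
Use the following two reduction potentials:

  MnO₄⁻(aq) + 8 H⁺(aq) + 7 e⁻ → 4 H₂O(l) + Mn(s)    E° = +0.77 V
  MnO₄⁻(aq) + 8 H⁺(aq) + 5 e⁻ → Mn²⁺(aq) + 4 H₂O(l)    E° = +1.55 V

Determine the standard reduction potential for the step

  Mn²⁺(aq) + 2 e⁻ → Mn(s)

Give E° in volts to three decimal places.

Sequential free energies add, so n₃E°₃ = n₁E°₁ + n₂E°₂.
With n₃ = 7, and the known step contributing 5×(+1.55) V, the unknown satisfies 2·E° = 7×(+0.77) − 5×(+1.55) = -2.360.
E° = -2.360 / 2 = -1.180 V.

-1.180 V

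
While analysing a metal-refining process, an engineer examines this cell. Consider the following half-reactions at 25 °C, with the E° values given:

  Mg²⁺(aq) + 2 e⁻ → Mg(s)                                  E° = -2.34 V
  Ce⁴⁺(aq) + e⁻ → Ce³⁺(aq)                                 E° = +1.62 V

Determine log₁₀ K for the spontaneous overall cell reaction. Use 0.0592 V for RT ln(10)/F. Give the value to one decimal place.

Cathode: Ce⁴⁺/Ce³⁺; anode: Mg²⁺/Mg. E°cell = +3.96 V, n = 2.
log K = nE°cell / 0.0592 = (2)(+3.96) / 0.0592 = 133.8.

133.8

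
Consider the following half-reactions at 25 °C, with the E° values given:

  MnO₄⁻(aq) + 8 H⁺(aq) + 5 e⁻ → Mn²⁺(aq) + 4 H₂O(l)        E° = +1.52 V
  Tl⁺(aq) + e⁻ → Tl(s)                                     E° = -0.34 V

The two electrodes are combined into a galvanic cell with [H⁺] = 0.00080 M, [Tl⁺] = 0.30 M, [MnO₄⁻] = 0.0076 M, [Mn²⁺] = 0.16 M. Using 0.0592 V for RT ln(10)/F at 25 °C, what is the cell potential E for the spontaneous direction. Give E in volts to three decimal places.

MnO₄⁻/Mn²⁺ is the cathode (higher E°), Tl⁺/Tl the anode: E°cell = +1.52 − (-0.34) = +1.86 V, n = 5.
Overall: MnO₄⁻(aq) + 8 H⁺(aq) + 5 Tl(s) → Mn²⁺(aq) + 4 H₂O(l) + 5 Tl⁺(aq)
Q = [Mn²⁺]·[Tl⁺]^5 / ([MnO₄⁻]·[H⁺]^8); log Q = 23.484.
E = E° − (0.0592/n) log Q = +1.86 − (0.0592/5)(23.484) = +1.582 V.

+1.582 V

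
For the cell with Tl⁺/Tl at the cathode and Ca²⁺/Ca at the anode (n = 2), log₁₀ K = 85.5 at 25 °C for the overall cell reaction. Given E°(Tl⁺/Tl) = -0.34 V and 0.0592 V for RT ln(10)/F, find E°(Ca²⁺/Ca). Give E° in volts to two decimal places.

E°cell = (0.0592/n)·log K = (0.0592/2)(85.5) = +2.531 V.
Since Tl⁺/Tl is the cathode and Ca²⁺/Ca the anode, E°cell = E°(Tl⁺/Tl) − E°(Ca²⁺/Ca).
So E°(Ca²⁺/Ca) = E°(Tl⁺/Tl) − E°cell = (-0.34) − (+2.531) = -2.87 V.

-2.87 V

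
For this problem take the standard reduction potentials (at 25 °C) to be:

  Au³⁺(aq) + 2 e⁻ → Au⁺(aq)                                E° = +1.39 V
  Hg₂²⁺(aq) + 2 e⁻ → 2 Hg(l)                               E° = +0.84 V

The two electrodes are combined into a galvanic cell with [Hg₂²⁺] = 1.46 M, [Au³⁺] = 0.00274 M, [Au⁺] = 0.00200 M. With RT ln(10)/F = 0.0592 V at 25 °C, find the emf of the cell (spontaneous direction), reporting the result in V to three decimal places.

Au³⁺/Au⁺ is the cathode (higher E°), Hg₂²⁺/Hg the anode: E°cell = +1.39 − (+0.84) = +0.55 V, n = 2.
Overall: Au³⁺(aq) + 2 Hg(l) → Au⁺(aq) + Hg₂²⁺(aq)
Q = [Au⁺]·[Hg₂²⁺] / ([Au³⁺]); log Q = 0.028.
E = E° − (0.0592/n) log Q = +0.55 − (0.0592/2)(0.028) = +0.549 V.

+0.549 V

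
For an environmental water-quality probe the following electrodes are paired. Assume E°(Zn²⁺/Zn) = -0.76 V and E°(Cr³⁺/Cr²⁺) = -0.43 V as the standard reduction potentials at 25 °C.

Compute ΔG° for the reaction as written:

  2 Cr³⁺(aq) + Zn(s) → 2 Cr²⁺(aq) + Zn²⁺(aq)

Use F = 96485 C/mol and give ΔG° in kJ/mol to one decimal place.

-63.7 kJ/mol

As written, Cr³⁺/Cr²⁺ is reduced (cathode) and Zn²⁺/Zn is oxidised (anode), so E°cell = (-0.43) − (-0.76) = +0.33 V.
Balancing electrons gives n = 2.
ΔG° = −nFE° = −(2)(96485)(+0.33) = -63,680 J = -63.7 kJ/mol.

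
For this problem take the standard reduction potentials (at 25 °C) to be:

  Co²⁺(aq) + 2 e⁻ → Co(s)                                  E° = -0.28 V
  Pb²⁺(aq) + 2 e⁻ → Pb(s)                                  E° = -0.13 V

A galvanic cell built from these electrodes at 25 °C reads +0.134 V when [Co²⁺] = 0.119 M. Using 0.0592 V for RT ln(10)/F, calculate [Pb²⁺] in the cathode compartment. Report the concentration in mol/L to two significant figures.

0.034 M

Pb²⁺/Pb is the cathode, Co²⁺/Co the anode: E°cell = +0.15 V, n = 2.
Overall reaction: Pb²⁺(aq) + Co(s) → Pb(s) + Co²⁺(aq); Q = [Co²⁺]^1/[Pb²⁺]^1.
From E = E° − (0.0592/n) log Q: log Q = (E° − E)·n/0.0592 = (+0.15 − (+0.134))·2/0.0592 = 0.5405.
So 1·log[Pb²⁺] = 1·log(0.119) − log Q = -0.9245 − (0.5405) = -1.4650; [Pb²⁺] = 10^(-1.4650) ≈ 0.034 M.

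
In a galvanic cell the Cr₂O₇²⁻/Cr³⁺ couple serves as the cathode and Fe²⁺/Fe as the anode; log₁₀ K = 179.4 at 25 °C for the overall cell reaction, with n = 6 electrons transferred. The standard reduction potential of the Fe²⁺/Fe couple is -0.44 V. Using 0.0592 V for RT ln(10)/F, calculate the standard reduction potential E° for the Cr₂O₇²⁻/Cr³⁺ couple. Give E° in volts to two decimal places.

+1.33 V

E°cell = (0.0592/n)·log K = (0.0592/6)(179.4) = +1.770 V.
Since Cr₂O₇²⁻/Cr³⁺ is the cathode and Fe²⁺/Fe the anode, E°cell = E°(Cr₂O₇²⁻/Cr³⁺) − E°(Fe²⁺/Fe).
So E°(Cr₂O₇²⁻/Cr³⁺) = E°cell + E°(Fe²⁺/Fe) = +1.770 + (-0.44) = +1.33 V.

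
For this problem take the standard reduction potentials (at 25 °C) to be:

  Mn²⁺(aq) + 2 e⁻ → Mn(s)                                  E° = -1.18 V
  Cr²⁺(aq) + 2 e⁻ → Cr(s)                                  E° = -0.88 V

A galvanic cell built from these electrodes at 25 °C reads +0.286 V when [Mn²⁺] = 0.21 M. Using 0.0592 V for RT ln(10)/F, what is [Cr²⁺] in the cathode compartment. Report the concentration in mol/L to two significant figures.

0.071 M

Cr²⁺/Cr is the cathode, Mn²⁺/Mn the anode: E°cell = +0.30 V, n = 2.
Overall reaction: Cr²⁺(aq) + Mn(s) → Cr(s) + Mn²⁺(aq); Q = [Mn²⁺]^1/[Cr²⁺]^1.
From E = E° − (0.0592/n) log Q: log Q = (E° − E)·n/0.0592 = (+0.30 − (+0.286))·2/0.0592 = 0.4730.
So 1·log[Cr²⁺] = 1·log(0.21) − log Q = -0.6778 − (0.4730) = -1.1508; [Cr²⁺] = 10^(-1.1508) ≈ 0.071 M.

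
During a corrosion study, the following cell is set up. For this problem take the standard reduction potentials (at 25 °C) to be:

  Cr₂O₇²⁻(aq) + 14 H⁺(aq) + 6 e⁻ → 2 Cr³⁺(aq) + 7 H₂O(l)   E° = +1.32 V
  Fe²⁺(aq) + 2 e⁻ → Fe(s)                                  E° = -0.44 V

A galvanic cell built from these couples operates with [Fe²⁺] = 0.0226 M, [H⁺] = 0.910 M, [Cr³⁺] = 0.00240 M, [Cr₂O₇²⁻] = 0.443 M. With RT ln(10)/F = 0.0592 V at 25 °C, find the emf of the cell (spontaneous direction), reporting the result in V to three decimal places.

+1.851 V

Cr₂O₇²⁻/Cr³⁺ is the cathode (higher E°), Fe²⁺/Fe the anode: E°cell = +1.32 − (-0.44) = +1.76 V, n = 6.
Overall: Cr₂O₇²⁻(aq) + 14 H⁺(aq) + 3 Fe(s) → 2 Cr³⁺(aq) + 7 H₂O(l) + 3 Fe²⁺(aq)
Q = [Cr³⁺]^2·[Fe²⁺]^3 / ([Cr₂O₇²⁻]·[H⁺]^14); log Q = -9.250.
E = E° − (0.0592/n) log Q = +1.76 − (0.0592/6)(-9.250) = +1.851 V.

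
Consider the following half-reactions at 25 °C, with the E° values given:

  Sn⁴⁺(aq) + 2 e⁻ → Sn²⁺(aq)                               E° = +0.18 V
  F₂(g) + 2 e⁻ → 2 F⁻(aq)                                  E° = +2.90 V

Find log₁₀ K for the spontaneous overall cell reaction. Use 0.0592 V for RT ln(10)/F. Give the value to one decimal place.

Cathode: F₂/F⁻; anode: Sn⁴⁺/Sn²⁺. E°cell = +2.72 V, n = 2.
log K = nE°cell / 0.0592 = (2)(+2.72) / 0.0592 = 91.9.

91.9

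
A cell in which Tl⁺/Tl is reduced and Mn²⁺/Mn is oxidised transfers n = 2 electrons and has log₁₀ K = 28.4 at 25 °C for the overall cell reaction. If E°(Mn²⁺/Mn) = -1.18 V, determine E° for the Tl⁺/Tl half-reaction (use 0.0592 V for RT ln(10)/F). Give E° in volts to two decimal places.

E°cell = (0.0592/n)·log K = (0.0592/2)(28.4) = +0.841 V.
Since Tl⁺/Tl is the cathode and Mn²⁺/Mn the anode, E°cell = E°(Tl⁺/Tl) − E°(Mn²⁺/Mn).
So E°(Tl⁺/Tl) = E°cell + E°(Mn²⁺/Mn) = +0.841 + (-1.18) = -0.34 V.

-0.34 V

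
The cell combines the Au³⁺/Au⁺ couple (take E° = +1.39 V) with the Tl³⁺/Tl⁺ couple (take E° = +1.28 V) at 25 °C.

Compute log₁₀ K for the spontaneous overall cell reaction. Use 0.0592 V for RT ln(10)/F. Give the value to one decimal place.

3.7

Cathode: Au³⁺/Au⁺; anode: Tl³⁺/Tl⁺. E°cell = +0.11 V, n = 2.
log K = nE°cell / 0.0592 = (2)(+0.11) / 0.0592 = 3.7.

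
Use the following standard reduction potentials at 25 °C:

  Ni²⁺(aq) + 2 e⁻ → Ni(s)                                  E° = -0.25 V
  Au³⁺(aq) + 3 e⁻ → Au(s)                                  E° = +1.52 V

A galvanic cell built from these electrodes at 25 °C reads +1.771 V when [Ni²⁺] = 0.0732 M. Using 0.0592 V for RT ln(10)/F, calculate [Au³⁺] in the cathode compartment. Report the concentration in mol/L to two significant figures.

Au³⁺/Au is the cathode, Ni²⁺/Ni the anode: E°cell = +1.77 V, n = 6.
Overall reaction: 2 Au³⁺(aq) + 3 Ni(s) → 2 Au(s) + 3 Ni²⁺(aq); Q = [Ni²⁺]^3/[Au³⁺]^2.
From E = E° − (0.0592/n) log Q: log Q = (E° − E)·n/0.0592 = (+1.77 − (+1.771))·6/0.0592 = -0.1014.
So 2·log[Au³⁺] = 3·log(0.0732) − log Q = -3.4065 − (-0.1014) = -3.3051; log[Au³⁺] = -3.3051 / 2 = -1.6525; [Au³⁺] = 10^(-1.6525) ≈ 0.022 M.

0.022 M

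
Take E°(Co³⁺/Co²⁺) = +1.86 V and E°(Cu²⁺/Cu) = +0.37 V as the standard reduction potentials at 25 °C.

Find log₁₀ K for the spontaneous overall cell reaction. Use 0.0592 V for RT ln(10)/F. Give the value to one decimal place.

50.3

Cathode: Co³⁺/Co²⁺; anode: Cu²⁺/Cu. E°cell = +1.49 V, n = 2.
log K = nE°cell / 0.0592 = (2)(+1.49) / 0.0592 = 50.3.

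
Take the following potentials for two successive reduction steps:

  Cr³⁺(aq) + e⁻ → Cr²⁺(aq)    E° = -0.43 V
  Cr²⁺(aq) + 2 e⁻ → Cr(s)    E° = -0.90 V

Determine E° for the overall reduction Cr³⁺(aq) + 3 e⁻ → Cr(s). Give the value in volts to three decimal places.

Adding the free-energy changes (−nFE°) of the two steps gives −n₃FE°₃ = −n₁FE°₁ − n₂FE°₂.
E°₃ = (1×-0.43 + 2×-0.90) / 3 = (-2.230) / 3 = -0.743 V.
Simply averaging or adding the two E° values would be wrong; the electron-weighted sum is required.

-0.743 V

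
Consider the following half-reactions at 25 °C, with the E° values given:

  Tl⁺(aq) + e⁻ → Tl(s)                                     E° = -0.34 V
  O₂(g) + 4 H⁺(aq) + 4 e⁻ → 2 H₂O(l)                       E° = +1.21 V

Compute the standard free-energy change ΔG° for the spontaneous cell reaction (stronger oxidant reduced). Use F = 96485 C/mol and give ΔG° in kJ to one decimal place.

-598.2 kJ

O₂/H₂O (E° = +1.21 V) is the cathode; Tl⁺/Tl (E° = -0.34 V) is the anode, so E°cell = +1.55 V.
Balancing electrons gives n = 4 (lcm of 4 and 1).
ΔG° = −nFE° = −(4)(96485)(+1.55) = -598,207 J = -598.2 kJ.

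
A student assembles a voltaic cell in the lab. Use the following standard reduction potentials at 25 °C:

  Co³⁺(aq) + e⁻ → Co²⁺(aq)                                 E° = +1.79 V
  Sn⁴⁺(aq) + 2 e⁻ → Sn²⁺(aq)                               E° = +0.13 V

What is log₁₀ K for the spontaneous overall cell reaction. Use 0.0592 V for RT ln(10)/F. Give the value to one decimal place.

56.1

Cathode: Co³⁺/Co²⁺; anode: Sn⁴⁺/Sn²⁺. E°cell = +1.66 V, n = 2.
log K = nE°cell / 0.0592 = (2)(+1.66) / 0.0592 = 56.1.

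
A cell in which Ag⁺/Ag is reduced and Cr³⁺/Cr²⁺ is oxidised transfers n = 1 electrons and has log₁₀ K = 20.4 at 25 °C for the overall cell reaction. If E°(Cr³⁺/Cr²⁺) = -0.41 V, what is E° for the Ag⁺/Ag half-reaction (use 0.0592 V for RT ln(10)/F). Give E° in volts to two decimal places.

+0.80 V

E°cell = (0.0592/n)·log K = (0.0592/1)(20.4) = +1.208 V.
Since Ag⁺/Ag is the cathode and Cr³⁺/Cr²⁺ the anode, E°cell = E°(Ag⁺/Ag) − E°(Cr³⁺/Cr²⁺).
So E°(Ag⁺/Ag) = E°cell + E°(Cr³⁺/Cr²⁺) = +1.208 + (-0.41) = +0.80 V.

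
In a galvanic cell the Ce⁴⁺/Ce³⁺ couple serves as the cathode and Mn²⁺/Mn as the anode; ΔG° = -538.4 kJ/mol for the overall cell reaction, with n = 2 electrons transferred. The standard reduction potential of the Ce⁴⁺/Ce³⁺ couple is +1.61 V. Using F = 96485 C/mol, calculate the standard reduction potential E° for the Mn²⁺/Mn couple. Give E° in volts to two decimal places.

E°cell = −ΔG°/(nF) = −(-538.4×10³)/((2)(96485)) = +2.790 V.
Since Ce⁴⁺/Ce³⁺ is the cathode and Mn²⁺/Mn the anode, E°cell = E°(Ce⁴⁺/Ce³⁺) − E°(Mn²⁺/Mn).
So E°(Mn²⁺/Mn) = E°(Ce⁴⁺/Ce³⁺) − E°cell = (+1.61) − (+2.790) = -1.18 V.

-1.18 V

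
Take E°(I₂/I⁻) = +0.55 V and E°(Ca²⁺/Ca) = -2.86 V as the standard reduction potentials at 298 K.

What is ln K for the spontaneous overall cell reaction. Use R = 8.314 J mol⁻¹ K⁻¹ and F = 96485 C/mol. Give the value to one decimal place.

Cathode: I₂/I⁻; anode: Ca²⁺/Ca. E°cell = (+0.55) − (-2.86) = +3.41 V, with n = 2.
ΔG° = −nFE° = −RT ln K, so ln K = nFE°/(RT) = (2)(96485)(+3.41) / ((8.314)(298)) = 265.594.

265.6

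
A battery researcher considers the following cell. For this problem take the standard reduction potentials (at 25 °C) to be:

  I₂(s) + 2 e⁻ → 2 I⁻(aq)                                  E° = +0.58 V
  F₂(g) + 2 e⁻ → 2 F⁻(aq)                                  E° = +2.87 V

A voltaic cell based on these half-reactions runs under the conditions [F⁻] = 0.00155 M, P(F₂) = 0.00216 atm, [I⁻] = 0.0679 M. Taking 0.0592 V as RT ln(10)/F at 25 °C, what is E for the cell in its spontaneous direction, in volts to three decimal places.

F₂/F⁻ is the cathode (higher E°), I₂/I⁻ the anode: E°cell = +2.87 − (+0.58) = +2.29 V, n = 2.
Overall: F₂(g) + 2 I⁻(aq) → 2 F⁻(aq) + I₂(s)
Q = [F⁻]^2 / (P(F₂)·[I⁻]^2); log Q = -0.618.
E = E° − (0.0592/n) log Q = +2.29 − (0.0592/2)(-0.618) = +2.308 V.

+2.308 V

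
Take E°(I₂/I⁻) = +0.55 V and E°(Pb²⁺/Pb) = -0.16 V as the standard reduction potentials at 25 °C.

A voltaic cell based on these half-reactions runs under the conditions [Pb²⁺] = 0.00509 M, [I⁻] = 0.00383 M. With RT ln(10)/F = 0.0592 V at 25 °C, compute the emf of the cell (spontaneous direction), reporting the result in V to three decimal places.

I₂/I⁻ is the cathode (higher E°), Pb²⁺/Pb the anode: E°cell = +0.55 − (-0.16) = +0.71 V, n = 2.
Overall: I₂(s) + Pb(s) → 2 I⁻(aq) + Pb²⁺(aq)
Q = [I⁻]^2·[Pb²⁺]; log Q = -7.127.
E = E° − (0.0592/n) log Q = +0.71 − (0.0592/2)(-7.127) = +0.921 V.

+0.921 V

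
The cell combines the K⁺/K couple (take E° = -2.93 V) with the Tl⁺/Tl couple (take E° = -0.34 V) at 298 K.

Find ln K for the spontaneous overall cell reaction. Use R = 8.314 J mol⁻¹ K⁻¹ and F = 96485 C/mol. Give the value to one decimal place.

100.9

Cathode: Tl⁺/Tl; anode: K⁺/K. E°cell = (-0.34) − (-2.93) = +2.59 V, with n = 1.
ΔG° = −nFE° = −RT ln K, so ln K = nFE°/(RT) = (1)(96485)(+2.59) / ((8.314)(298)) = 100.863.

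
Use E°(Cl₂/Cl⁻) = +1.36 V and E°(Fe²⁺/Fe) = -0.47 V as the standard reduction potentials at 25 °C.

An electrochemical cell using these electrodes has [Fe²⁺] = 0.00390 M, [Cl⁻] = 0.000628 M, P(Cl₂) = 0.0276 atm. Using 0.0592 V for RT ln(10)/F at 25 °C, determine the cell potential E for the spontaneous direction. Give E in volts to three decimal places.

+2.045 V

Cl₂/Cl⁻ is the cathode (higher E°), Fe²⁺/Fe the anode: E°cell = +1.36 − (-0.47) = +1.83 V, n = 2.
Overall: Cl₂(g) + Fe(s) → 2 Cl⁻(aq) + Fe²⁺(aq)
Q = [Cl⁻]^2·[Fe²⁺] / (P(Cl₂)); log Q = -7.254.
E = E° − (0.0592/n) log Q = +1.83 − (0.0592/2)(-7.254) = +2.045 V.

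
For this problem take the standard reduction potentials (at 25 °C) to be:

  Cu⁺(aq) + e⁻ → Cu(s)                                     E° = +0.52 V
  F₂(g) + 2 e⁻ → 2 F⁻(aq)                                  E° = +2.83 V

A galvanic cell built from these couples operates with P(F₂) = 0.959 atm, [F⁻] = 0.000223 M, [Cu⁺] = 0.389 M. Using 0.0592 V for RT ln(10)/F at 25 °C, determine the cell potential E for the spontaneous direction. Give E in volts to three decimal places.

+2.550 V

F₂/F⁻ is the cathode (higher E°), Cu⁺/Cu the anode: E°cell = +2.83 − (+0.52) = +2.31 V, n = 2.
Overall: F₂(g) + 2 Cu(s) → 2 F⁻(aq) + 2 Cu⁺(aq)
Q = [F⁻]^2·[Cu⁺]^2 / (P(F₂)); log Q = -8.105.
E = E° − (0.0592/n) log Q = +2.31 − (0.0592/2)(-8.105) = +2.550 V.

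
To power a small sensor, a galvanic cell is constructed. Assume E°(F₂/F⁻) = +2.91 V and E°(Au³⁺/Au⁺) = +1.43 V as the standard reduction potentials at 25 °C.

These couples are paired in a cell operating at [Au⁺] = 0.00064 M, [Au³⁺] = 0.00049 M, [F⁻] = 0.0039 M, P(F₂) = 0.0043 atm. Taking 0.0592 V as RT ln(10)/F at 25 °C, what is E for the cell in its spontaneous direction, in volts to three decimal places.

+1.556 V

F₂/F⁻ is the cathode (higher E°), Au³⁺/Au⁺ the anode: E°cell = +2.91 − (+1.43) = +1.48 V, n = 2.
Overall: F₂(g) + Au⁺(aq) → 2 F⁻(aq) + Au³⁺(aq)
Q = [F⁻]^2·[Au³⁺] / (P(F₂)·[Au⁺]); log Q = -2.567.
E = E° − (0.0592/n) log Q = +1.48 − (0.0592/2)(-2.567) = +1.556 V.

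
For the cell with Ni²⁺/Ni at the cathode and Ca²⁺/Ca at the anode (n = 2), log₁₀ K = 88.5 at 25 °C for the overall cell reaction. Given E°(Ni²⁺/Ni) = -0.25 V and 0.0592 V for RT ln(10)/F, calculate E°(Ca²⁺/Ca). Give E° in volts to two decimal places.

E°cell = (0.0592/n)·log K = (0.0592/2)(88.5) = +2.620 V.
Since Ni²⁺/Ni is the cathode and Ca²⁺/Ca the anode, E°cell = E°(Ni²⁺/Ni) − E°(Ca²⁺/Ca).
So E°(Ca²⁺/Ca) = E°(Ni²⁺/Ni) − E°cell = (-0.25) − (+2.620) = -2.87 V.

-2.87 V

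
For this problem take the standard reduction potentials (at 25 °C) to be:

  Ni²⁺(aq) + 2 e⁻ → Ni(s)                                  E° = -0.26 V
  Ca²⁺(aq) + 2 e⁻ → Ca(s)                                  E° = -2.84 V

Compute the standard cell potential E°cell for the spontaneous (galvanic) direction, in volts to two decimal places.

The Ni²⁺/Ni couple has the higher reduction potential, so it is the cathode; Ca²⁺/Ca is oxidised at the anode.
E°cell = E°(cathode) − E°(anode) = (-0.26) − (-2.84) = +2.58 V.
Since E°cell > 0, the reaction is spontaneous under standard conditions.

+2.58 V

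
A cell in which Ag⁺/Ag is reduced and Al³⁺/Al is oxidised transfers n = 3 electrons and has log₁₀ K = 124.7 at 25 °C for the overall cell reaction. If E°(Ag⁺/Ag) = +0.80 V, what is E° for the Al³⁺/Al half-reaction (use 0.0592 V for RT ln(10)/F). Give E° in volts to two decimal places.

E°cell = (0.0592/n)·log K = (0.0592/3)(124.7) = +2.461 V.
Since Ag⁺/Ag is the cathode and Al³⁺/Al the anode, E°cell = E°(Ag⁺/Ag) − E°(Al³⁺/Al).
So E°(Al³⁺/Al) = E°(Ag⁺/Ag) − E°cell = (+0.80) − (+2.461) = -1.66 V.

-1.66 V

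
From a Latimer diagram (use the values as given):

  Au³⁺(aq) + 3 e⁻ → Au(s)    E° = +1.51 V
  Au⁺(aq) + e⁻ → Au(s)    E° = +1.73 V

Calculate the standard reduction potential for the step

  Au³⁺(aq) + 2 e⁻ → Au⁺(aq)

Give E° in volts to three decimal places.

Sequential free energies add, so n₃E°₃ = n₁E°₁ + n₂E°₂.
With n₃ = 3, and the known step contributing 1×(+1.73) V, the unknown satisfies 2·E° = 3×(+1.51) − 1×(+1.73) = +2.800.
E° = +2.800 / 2 = +1.400 V.

+1.400 V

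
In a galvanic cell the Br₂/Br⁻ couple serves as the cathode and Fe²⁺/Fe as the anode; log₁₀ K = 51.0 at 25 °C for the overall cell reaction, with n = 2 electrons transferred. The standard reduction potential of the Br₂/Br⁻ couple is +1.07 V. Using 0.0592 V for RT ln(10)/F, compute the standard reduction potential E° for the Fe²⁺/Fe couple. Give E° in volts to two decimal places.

-0.44 V

E°cell = (0.0592/n)·log K = (0.0592/2)(51.0) = +1.510 V.
Since Br₂/Br⁻ is the cathode and Fe²⁺/Fe the anode, E°cell = E°(Br₂/Br⁻) − E°(Fe²⁺/Fe).
So E°(Fe²⁺/Fe) = E°(Br₂/Br⁻) − E°cell = (+1.07) − (+1.510) = -0.44 V.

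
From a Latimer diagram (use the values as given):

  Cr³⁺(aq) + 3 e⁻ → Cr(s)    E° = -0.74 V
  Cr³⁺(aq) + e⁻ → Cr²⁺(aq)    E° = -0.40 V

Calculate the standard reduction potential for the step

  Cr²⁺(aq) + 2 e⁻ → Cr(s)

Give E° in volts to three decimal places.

Sequential free energies add, so n₃E°₃ = n₁E°₁ + n₂E°₂.
With n₃ = 3, and the known step contributing 1×(-0.40) V, the unknown satisfies 2·E° = 3×(-0.74) − 1×(-0.40) = -1.820.
E° = -1.820 / 2 = -0.910 V.

-0.910 V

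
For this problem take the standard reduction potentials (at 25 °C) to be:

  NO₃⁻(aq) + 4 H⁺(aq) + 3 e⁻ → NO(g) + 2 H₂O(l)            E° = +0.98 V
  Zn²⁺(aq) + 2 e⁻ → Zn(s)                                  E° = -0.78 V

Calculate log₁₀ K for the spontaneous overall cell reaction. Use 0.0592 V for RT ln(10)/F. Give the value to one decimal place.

Cathode: NO₃⁻/NO; anode: Zn²⁺/Zn. E°cell = +1.76 V, n = 6.
log K = nE°cell / 0.0592 = (6)(+1.76) / 0.0592 = 178.4.

178.4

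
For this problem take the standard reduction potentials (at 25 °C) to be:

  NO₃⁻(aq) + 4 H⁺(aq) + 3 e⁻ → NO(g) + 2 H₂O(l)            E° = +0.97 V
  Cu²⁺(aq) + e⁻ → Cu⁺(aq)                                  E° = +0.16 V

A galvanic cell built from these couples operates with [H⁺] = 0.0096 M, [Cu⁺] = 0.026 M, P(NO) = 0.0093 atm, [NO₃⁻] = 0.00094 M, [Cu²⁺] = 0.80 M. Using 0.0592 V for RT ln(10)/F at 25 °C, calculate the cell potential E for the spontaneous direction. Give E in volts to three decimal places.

+0.543 V

NO₃⁻/NO is the cathode (higher E°), Cu²⁺/Cu⁺ the anode: E°cell = +0.97 − (+0.16) = +0.81 V, n = 3.
Overall: NO₃⁻(aq) + 4 H⁺(aq) + 3 Cu⁺(aq) → NO(g) + 2 H₂O(l) + 3 Cu²⁺(aq)
Q = P(NO)·[Cu²⁺]^3 / ([NO₃⁻]·[H⁺]^4·[Cu⁺]^3); log Q = 13.531.
E = E° − (0.0592/n) log Q = +0.81 − (0.0592/3)(13.531) = +0.543 V.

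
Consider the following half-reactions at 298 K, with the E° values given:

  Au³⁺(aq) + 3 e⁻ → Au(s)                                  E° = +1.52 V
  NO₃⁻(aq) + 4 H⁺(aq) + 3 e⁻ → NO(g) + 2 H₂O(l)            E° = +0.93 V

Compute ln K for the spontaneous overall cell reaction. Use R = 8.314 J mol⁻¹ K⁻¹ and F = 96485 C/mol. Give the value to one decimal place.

68.9

Cathode: Au³⁺/Au; anode: NO₃⁻/NO. E°cell = (+1.52) − (+0.93) = +0.59 V, with n = 3.
ΔG° = −nFE° = −RT ln K, so ln K = nFE°/(RT) = (3)(96485)(+0.59) / ((8.314)(298)) = 68.930.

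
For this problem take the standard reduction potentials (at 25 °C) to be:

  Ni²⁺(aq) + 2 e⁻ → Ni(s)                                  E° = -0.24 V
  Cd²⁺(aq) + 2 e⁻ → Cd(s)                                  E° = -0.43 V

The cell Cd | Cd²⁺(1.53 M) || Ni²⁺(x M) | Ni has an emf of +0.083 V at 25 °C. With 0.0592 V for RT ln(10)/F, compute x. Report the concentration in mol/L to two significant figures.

Ni²⁺/Ni is the cathode, Cd²⁺/Cd the anode: E°cell = +0.19 V, n = 2.
Overall reaction: Ni²⁺(aq) + Cd(s) → Ni(s) + Cd²⁺(aq); Q = [Cd²⁺]^1/[Ni²⁺]^1.
From E = E° − (0.0592/n) log Q: log Q = (E° − E)·n/0.0592 = (+0.19 − (+0.083))·2/0.0592 = 3.6149.
So 1·log[Ni²⁺] = 1·log(1.53) − log Q = 0.1847 − (3.6149) = -3.4302; [Ni²⁺] = 10^(-3.4302) ≈ 0.00037 M.

0.00037 M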